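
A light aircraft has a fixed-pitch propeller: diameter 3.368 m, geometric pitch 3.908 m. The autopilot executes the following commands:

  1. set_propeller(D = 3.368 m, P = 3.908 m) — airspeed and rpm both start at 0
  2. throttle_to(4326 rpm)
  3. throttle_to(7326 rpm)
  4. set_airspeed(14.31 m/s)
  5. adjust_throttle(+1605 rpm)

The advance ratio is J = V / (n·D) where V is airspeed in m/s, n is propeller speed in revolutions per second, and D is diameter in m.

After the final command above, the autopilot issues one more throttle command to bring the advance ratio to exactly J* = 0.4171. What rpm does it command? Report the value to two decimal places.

set_propeller: D = 3.368 m, P = 3.908 m (p = P/D = 1.160333); state ← (V=0, rpm=0)
throttle_to(4326): rpm ← 4326
throttle_to(7326): rpm ← 7326
set_airspeed(14.31): V ← 14.31 m/s
adjust_throttle(+1605): rpm ← 7326 +1605 = 8931
final state: V = 14.31 m/s, rpm = 8931 → n = rpm/60 = 148.850000 rev/s
target J* = 0.4171; solve J* = V/(n·D) for n: n = V/(J*·D) = 14.31/(0.4171 × 3.368) = 10.186556 rev/s
rpm = 60·n = 611.193338

rpm = 611.19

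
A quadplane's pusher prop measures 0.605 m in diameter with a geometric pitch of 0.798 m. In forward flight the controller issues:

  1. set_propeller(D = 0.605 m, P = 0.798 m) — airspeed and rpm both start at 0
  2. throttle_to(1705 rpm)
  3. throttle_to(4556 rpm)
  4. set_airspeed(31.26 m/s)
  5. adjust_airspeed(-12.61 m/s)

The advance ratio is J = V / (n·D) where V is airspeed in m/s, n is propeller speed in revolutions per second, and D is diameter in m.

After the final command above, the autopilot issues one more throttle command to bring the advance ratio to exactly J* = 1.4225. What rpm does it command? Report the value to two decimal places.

rpm = 1300.24

set_propeller: D = 0.605 m, P = 0.798 m (p = P/D = 1.319008); state ← (V=0, rpm=0)
throttle_to(1705): rpm ← 1705
throttle_to(4556): rpm ← 4556
set_airspeed(31.26): V ← 31.26 m/s
adjust_airspeed(-12.61): V ← 31.26 -12.61 = 18.65 m/s
final state: V = 18.65 m/s, rpm = 4556 → n = rpm/60 = 75.933333 rev/s
target J* = 1.4225; solve J* = V/(n·D) for n: n = V/(J*·D) = 18.65/(1.4225 × 0.605) = 21.670612 rev/s
rpm = 60·n = 1300.236750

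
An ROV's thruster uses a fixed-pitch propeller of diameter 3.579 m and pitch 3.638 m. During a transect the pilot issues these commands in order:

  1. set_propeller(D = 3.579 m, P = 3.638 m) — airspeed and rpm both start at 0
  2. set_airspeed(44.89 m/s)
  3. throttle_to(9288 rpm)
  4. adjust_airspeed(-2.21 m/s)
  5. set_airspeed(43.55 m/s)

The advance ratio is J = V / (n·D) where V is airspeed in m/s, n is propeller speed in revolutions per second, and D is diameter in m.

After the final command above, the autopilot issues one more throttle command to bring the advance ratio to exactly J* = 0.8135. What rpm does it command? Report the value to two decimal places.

set_propeller: D = 3.579 m, P = 3.638 m (p = P/D = 1.016485); state ← (V=0, rpm=0)
set_airspeed(44.89): V ← 44.89 m/s
throttle_to(9288): rpm ← 9288
adjust_airspeed(-2.21): V ← 44.89 -2.21 = 42.68 m/s
set_airspeed(43.55): V ← 43.55 m/s
final state: V = 43.55 m/s, rpm = 9288 → n = rpm/60 = 154.800000 rev/s
target J* = 0.8135; solve J* = V/(n·D) for n: n = V/(J*·D) = 43.55/(0.8135 × 3.579) = 14.957841 rev/s
rpm = 60·n = 897.470442

rpm = 897.47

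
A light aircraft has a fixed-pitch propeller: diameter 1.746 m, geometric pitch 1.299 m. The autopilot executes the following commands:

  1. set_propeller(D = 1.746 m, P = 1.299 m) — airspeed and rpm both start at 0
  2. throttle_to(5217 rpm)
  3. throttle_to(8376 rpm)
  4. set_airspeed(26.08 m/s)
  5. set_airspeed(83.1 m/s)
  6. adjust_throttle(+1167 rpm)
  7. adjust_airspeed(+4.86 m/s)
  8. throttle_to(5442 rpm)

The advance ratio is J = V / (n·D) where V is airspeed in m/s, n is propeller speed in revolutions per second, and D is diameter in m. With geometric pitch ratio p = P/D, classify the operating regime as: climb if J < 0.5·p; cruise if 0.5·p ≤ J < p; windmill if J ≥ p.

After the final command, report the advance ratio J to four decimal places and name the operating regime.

J = 0.5554, regime = cruise

set_propeller: D = 1.746 m, P = 1.299 m (p = P/D = 0.743986); state ← (V=0, rpm=0)
throttle_to(5217): rpm ← 5217
throttle_to(8376): rpm ← 8376
set_airspeed(26.08): V ← 26.08 m/s
set_airspeed(83.1): V ← 83.1 m/s
adjust_throttle(+1167): rpm ← 8376 +1167 = 9543
adjust_airspeed(+4.86): V ← 83.1 +4.86 = 87.96 m/s
throttle_to(5442): rpm ← 5442
final state: V = 87.96 m/s, rpm = 5442 → n = rpm/60 = 90.700000 rev/s
J = V / (n·D) = 87.96 / (90.700000 × 1.746) = 0.555436
regime bands: climb J<0.3720 | cruise [0.3720, 0.7440) | windmill J≥0.7440
J = 0.5554 → cruise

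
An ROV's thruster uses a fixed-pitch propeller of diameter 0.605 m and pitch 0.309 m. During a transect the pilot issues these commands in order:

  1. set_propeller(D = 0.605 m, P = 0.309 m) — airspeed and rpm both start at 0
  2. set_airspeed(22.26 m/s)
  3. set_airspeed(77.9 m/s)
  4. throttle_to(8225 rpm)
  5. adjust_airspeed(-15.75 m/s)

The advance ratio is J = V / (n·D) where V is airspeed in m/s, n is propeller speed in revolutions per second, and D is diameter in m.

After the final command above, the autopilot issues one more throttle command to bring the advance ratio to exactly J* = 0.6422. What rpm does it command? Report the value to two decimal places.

set_propeller: D = 0.605 m, P = 0.309 m (p = P/D = 0.510744); state ← (V=0, rpm=0)
set_airspeed(22.26): V ← 22.26 m/s
set_airspeed(77.9): V ← 77.9 m/s
throttle_to(8225): rpm ← 8225
adjust_airspeed(-15.75): V ← 77.9 -15.75 = 62.15 m/s
final state: V = 62.15 m/s, rpm = 8225 → n = rpm/60 = 137.083333 rev/s
target J* = 0.6422; solve J* = V/(n·D) for n: n = V/(J*·D) = 62.15/(0.6422 × 0.605) = 159.961496 rev/s
rpm = 60·n = 9597.689760

rpm = 9597.69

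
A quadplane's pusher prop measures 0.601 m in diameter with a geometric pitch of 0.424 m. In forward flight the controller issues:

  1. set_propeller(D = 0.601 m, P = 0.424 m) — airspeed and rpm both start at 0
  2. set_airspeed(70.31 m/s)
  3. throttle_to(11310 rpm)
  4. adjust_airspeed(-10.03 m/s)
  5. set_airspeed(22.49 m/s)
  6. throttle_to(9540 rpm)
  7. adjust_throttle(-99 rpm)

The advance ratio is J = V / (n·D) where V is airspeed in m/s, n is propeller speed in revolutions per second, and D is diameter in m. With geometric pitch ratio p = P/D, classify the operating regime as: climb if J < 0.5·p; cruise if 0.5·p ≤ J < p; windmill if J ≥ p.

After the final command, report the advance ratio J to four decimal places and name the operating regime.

set_propeller: D = 0.601 m, P = 0.424 m (p = P/D = 0.705491); state ← (V=0, rpm=0)
set_airspeed(70.31): V ← 70.31 m/s
throttle_to(11310): rpm ← 11310
adjust_airspeed(-10.03): V ← 70.31 -10.03 = 60.28 m/s
set_airspeed(22.49): V ← 22.49 m/s
throttle_to(9540): rpm ← 9540
adjust_throttle(-99): rpm ← 9540 -99 = 9441
final state: V = 22.49 m/s, rpm = 9441 → n = rpm/60 = 157.350000 rev/s
J = V / (n·D) = 22.49 / (157.350000 × 0.601) = 0.237820
regime bands: climb J<0.3527 | cruise [0.3527, 0.7055) | windmill J≥0.7055
J = 0.2378 → climb

J = 0.2378, regime = climb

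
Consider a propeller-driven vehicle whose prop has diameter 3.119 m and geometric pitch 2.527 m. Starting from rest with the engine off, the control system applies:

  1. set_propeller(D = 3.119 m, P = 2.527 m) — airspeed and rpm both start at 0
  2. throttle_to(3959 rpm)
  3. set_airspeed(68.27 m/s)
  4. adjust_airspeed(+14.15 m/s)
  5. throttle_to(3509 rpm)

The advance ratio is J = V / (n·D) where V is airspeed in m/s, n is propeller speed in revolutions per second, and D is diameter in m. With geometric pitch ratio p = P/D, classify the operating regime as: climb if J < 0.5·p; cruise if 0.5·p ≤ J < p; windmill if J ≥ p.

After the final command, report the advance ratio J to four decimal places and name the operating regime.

J = 0.4518, regime = cruise

set_propeller: D = 3.119 m, P = 2.527 m (p = P/D = 0.810196); state ← (V=0, rpm=0)
throttle_to(3959): rpm ← 3959
set_airspeed(68.27): V ← 68.27 m/s
adjust_airspeed(+14.15): V ← 68.27 +14.15 = 82.42 m/s
throttle_to(3509): rpm ← 3509
final state: V = 82.42 m/s, rpm = 3509 → n = rpm/60 = 58.483333 rev/s
J = V / (n·D) = 82.42 / (58.483333 × 3.119) = 0.451840
regime bands: climb J<0.4051 | cruise [0.4051, 0.8102) | windmill J≥0.8102
J = 0.4518 → cruise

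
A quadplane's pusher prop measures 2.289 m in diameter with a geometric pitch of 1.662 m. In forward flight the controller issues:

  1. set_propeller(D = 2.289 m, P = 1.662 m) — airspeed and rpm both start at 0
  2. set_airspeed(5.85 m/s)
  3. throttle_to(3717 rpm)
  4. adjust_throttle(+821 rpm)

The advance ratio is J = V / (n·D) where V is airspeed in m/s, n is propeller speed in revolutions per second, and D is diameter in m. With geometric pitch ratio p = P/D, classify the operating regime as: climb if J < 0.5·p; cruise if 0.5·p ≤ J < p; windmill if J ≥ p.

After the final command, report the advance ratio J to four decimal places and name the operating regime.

set_propeller: D = 2.289 m, P = 1.662 m (p = P/D = 0.726081); state ← (V=0, rpm=0)
set_airspeed(5.85): V ← 5.85 m/s
throttle_to(3717): rpm ← 3717
adjust_throttle(+821): rpm ← 3717 +821 = 4538
final state: V = 5.85 m/s, rpm = 4538 → n = rpm/60 = 75.633333 rev/s
J = V / (n·D) = 5.85 / (75.633333 × 2.289) = 0.033791
regime bands: climb J<0.3630 | cruise [0.3630, 0.7261) | windmill J≥0.7261
J = 0.0338 → climb

J = 0.0338, regime = climb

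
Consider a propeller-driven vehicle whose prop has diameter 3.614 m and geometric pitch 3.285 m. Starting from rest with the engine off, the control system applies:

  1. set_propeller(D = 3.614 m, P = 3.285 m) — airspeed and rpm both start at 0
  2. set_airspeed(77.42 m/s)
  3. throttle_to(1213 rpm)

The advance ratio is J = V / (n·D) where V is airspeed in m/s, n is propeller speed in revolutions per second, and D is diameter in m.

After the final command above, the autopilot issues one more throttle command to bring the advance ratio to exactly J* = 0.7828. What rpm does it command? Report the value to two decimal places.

rpm = 1641.97

set_propeller: D = 3.614 m, P = 3.285 m (p = P/D = 0.908965); state ← (V=0, rpm=0)
set_airspeed(77.42): V ← 77.42 m/s
throttle_to(1213): rpm ← 1213
final state: V = 77.42 m/s, rpm = 1213 → n = rpm/60 = 20.216667 rev/s
target J* = 0.7828; solve J* = V/(n·D) for n: n = V/(J*·D) = 77.42/(0.7828 × 3.614) = 27.366181 rev/s
rpm = 60·n = 1641.970885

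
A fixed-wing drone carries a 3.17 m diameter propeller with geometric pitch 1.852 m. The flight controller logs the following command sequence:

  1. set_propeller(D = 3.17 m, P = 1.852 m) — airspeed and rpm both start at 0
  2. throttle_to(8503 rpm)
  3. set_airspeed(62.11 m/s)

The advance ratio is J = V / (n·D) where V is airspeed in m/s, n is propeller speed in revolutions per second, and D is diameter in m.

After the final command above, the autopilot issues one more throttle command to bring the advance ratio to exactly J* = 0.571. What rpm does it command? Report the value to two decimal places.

set_propeller: D = 3.17 m, P = 1.852 m (p = P/D = 0.584227); state ← (V=0, rpm=0)
throttle_to(8503): rpm ← 8503
set_airspeed(62.11): V ← 62.11 m/s
final state: V = 62.11 m/s, rpm = 8503 → n = rpm/60 = 141.716667 rev/s
target J* = 0.571; solve J* = V/(n·D) for n: n = V/(J*·D) = 62.11/(0.571 × 3.17) = 34.313590 rev/s
rpm = 60·n = 2058.815405

rpm = 2058.82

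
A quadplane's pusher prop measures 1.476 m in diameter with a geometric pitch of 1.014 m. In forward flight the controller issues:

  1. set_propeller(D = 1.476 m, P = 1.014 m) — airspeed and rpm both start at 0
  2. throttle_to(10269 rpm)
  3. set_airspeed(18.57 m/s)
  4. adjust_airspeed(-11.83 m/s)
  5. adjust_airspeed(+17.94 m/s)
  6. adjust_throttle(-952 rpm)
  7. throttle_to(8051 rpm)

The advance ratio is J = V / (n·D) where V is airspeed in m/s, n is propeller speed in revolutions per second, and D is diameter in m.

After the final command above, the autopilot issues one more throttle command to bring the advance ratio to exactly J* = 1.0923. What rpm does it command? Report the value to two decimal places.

rpm = 918.48

set_propeller: D = 1.476 m, P = 1.014 m (p = P/D = 0.686992); state ← (V=0, rpm=0)
throttle_to(10269): rpm ← 10269
set_airspeed(18.57): V ← 18.57 m/s
adjust_airspeed(-11.83): V ← 18.57 -11.83 = 6.74 m/s
adjust_airspeed(+17.94): V ← 6.74 +17.94 = 24.68 m/s
adjust_throttle(-952): rpm ← 10269 -952 = 9317
throttle_to(8051): rpm ← 8051
final state: V = 24.68 m/s, rpm = 8051 → n = rpm/60 = 134.183333 rev/s
target J* = 1.0923; solve J* = V/(n·D) for n: n = V/(J*·D) = 24.68/(1.0923 × 1.476) = 15.307944 rev/s
rpm = 60·n = 918.476639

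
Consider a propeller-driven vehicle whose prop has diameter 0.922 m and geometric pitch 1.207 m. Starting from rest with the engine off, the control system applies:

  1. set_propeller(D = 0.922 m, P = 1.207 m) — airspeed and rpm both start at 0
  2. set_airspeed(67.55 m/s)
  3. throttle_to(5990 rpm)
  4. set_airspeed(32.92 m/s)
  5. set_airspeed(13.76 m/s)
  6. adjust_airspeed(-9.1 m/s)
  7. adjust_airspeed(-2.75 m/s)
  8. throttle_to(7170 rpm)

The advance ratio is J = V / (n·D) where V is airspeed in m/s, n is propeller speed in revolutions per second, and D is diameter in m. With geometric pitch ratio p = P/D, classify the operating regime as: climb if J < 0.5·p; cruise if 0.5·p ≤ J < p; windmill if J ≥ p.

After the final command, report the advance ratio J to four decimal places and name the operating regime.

set_propeller: D = 0.922 m, P = 1.207 m (p = P/D = 1.309111); state ← (V=0, rpm=0)
set_airspeed(67.55): V ← 67.55 m/s
throttle_to(5990): rpm ← 5990
set_airspeed(32.92): V ← 32.92 m/s
set_airspeed(13.76): V ← 13.76 m/s
adjust_airspeed(-9.1): V ← 13.76 -9.1 = 4.66 m/s
adjust_airspeed(-2.75): V ← 4.66 -2.75 = 1.91 m/s
throttle_to(7170): rpm ← 7170
final state: V = 1.91 m/s, rpm = 7170 → n = rpm/60 = 119.500000 rev/s
J = V / (n·D) = 1.91 / (119.500000 × 0.922) = 0.017335
regime bands: climb J<0.6546 | cruise [0.6546, 1.3091) | windmill J≥1.3091
J = 0.0173 → climb

J = 0.0173, regime = climb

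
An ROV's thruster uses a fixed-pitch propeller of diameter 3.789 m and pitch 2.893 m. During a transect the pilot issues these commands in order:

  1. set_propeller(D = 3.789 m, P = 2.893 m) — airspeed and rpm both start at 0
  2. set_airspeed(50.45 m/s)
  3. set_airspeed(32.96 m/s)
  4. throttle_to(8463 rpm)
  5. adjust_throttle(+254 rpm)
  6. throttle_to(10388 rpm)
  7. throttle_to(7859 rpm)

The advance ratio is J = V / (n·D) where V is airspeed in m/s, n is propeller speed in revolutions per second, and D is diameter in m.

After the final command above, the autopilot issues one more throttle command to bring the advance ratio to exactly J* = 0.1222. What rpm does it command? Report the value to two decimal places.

rpm = 4271.13

set_propeller: D = 3.789 m, P = 2.893 m (p = P/D = 0.763526); state ← (V=0, rpm=0)
set_airspeed(50.45): V ← 50.45 m/s
set_airspeed(32.96): V ← 32.96 m/s
throttle_to(8463): rpm ← 8463
adjust_throttle(+254): rpm ← 8463 +254 = 8717
throttle_to(10388): rpm ← 10388
throttle_to(7859): rpm ← 7859
final state: V = 32.96 m/s, rpm = 7859 → n = rpm/60 = 130.983333 rev/s
target J* = 0.1222; solve J* = V/(n·D) for n: n = V/(J*·D) = 32.96/(0.1222 × 3.789) = 71.185476 rev/s
rpm = 60·n = 4271.128545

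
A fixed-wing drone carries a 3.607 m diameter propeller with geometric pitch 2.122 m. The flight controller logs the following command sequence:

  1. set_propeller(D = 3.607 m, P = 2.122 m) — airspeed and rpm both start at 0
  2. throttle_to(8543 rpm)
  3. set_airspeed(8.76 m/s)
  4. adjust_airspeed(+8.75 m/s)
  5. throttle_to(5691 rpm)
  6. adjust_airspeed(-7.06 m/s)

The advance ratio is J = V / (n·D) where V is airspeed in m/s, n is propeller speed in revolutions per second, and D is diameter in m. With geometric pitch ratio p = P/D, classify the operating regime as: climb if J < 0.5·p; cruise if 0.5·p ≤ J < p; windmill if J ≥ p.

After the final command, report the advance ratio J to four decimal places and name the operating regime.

J = 0.0305, regime = climb

set_propeller: D = 3.607 m, P = 2.122 m (p = P/D = 0.588301); state ← (V=0, rpm=0)
throttle_to(8543): rpm ← 8543
set_airspeed(8.76): V ← 8.76 m/s
adjust_airspeed(+8.75): V ← 8.76 +8.75 = 17.51 m/s
throttle_to(5691): rpm ← 5691
adjust_airspeed(-7.06): V ← 17.51 -7.06 = 10.45 m/s
final state: V = 10.45 m/s, rpm = 5691 → n = rpm/60 = 94.850000 rev/s
J = V / (n·D) = 10.45 / (94.850000 × 3.607) = 0.030544
regime bands: climb J<0.2942 | cruise [0.2942, 0.5883) | windmill J≥0.5883
J = 0.0305 → climb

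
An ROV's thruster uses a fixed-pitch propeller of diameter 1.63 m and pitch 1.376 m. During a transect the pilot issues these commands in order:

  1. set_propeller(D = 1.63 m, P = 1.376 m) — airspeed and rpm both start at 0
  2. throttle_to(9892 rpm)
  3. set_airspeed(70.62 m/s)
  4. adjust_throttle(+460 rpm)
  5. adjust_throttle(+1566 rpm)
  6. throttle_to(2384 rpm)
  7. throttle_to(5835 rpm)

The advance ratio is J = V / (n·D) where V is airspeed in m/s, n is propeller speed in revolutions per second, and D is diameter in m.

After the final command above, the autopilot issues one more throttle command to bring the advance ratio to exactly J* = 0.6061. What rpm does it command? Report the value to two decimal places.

set_propeller: D = 1.63 m, P = 1.376 m (p = P/D = 0.844172); state ← (V=0, rpm=0)
throttle_to(9892): rpm ← 9892
set_airspeed(70.62): V ← 70.62 m/s
adjust_throttle(+460): rpm ← 9892 +460 = 10352
adjust_throttle(+1566): rpm ← 10352 +1566 = 11918
throttle_to(2384): rpm ← 2384
throttle_to(5835): rpm ← 5835
final state: V = 70.62 m/s, rpm = 5835 → n = rpm/60 = 97.250000 rev/s
target J* = 0.6061; solve J* = V/(n·D) for n: n = V/(J*·D) = 70.62/(0.6061 × 1.63) = 71.481857 rev/s
rpm = 60·n = 4288.911405

rpm = 4288.91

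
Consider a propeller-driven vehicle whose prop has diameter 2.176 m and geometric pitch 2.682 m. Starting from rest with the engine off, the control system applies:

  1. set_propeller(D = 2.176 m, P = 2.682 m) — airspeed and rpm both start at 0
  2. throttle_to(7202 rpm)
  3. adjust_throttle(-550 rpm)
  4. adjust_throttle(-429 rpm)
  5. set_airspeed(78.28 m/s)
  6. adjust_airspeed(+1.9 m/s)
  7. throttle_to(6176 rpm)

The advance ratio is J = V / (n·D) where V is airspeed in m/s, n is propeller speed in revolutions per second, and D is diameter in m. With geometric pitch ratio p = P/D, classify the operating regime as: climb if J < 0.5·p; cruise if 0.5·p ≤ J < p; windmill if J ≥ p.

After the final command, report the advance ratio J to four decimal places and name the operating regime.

set_propeller: D = 2.176 m, P = 2.682 m (p = P/D = 1.232537); state ← (V=0, rpm=0)
throttle_to(7202): rpm ← 7202
adjust_throttle(-550): rpm ← 7202 -550 = 6652
adjust_throttle(-429): rpm ← 6652 -429 = 6223
set_airspeed(78.28): V ← 78.28 m/s
adjust_airspeed(+1.9): V ← 78.28 +1.9 = 80.18 m/s
throttle_to(6176): rpm ← 6176
final state: V = 80.18 m/s, rpm = 6176 → n = rpm/60 = 102.933333 rev/s
J = V / (n·D) = 80.18 / (102.933333 × 2.176) = 0.357974
regime bands: climb J<0.6163 | cruise [0.6163, 1.2325) | windmill J≥1.2325
J = 0.3580 → climb

J = 0.3580, regime = climb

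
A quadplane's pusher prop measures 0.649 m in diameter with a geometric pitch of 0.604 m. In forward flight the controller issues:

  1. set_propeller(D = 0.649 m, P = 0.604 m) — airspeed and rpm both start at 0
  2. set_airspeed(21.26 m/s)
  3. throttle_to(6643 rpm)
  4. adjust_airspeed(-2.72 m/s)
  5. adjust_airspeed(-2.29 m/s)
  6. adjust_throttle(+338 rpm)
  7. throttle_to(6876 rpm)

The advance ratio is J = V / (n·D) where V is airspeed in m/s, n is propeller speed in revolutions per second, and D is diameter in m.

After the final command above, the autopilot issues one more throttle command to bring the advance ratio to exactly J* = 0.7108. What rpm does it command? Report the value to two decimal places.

rpm = 2113.55

set_propeller: D = 0.649 m, P = 0.604 m (p = P/D = 0.930663); state ← (V=0, rpm=0)
set_airspeed(21.26): V ← 21.26 m/s
throttle_to(6643): rpm ← 6643
adjust_airspeed(-2.72): V ← 21.26 -2.72 = 18.54 m/s
adjust_airspeed(-2.29): V ← 18.54 -2.29 = 16.25 m/s
adjust_throttle(+338): rpm ← 6643 +338 = 6981
throttle_to(6876): rpm ← 6876
final state: V = 16.25 m/s, rpm = 6876 → n = rpm/60 = 114.600000 rev/s
target J* = 0.7108; solve J* = V/(n·D) for n: n = V/(J*·D) = 16.25/(0.7108 × 0.649) = 35.225831 rev/s
rpm = 60·n = 2113.549871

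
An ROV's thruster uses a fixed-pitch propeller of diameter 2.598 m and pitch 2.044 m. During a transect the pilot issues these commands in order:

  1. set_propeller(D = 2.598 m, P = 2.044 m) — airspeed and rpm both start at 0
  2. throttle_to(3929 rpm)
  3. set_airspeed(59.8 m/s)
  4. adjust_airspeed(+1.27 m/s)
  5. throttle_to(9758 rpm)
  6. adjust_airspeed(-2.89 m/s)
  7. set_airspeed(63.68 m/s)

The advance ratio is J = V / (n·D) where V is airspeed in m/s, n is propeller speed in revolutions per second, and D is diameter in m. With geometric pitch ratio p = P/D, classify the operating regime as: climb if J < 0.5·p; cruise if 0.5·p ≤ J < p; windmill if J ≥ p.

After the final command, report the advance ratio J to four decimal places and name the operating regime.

J = 0.1507, regime = climb

set_propeller: D = 2.598 m, P = 2.044 m (p = P/D = 0.786759); state ← (V=0, rpm=0)
throttle_to(3929): rpm ← 3929
set_airspeed(59.8): V ← 59.8 m/s
adjust_airspeed(+1.27): V ← 59.8 +1.27 = 61.07 m/s
throttle_to(9758): rpm ← 9758
adjust_airspeed(-2.89): V ← 61.07 -2.89 = 58.18 m/s
set_airspeed(63.68): V ← 63.68 m/s
final state: V = 63.68 m/s, rpm = 9758 → n = rpm/60 = 162.633333 rev/s
J = V / (n·D) = 63.68 / (162.633333 × 2.598) = 0.150714
regime bands: climb J<0.3934 | cruise [0.3934, 0.7868) | windmill J≥0.7868
J = 0.1507 → climb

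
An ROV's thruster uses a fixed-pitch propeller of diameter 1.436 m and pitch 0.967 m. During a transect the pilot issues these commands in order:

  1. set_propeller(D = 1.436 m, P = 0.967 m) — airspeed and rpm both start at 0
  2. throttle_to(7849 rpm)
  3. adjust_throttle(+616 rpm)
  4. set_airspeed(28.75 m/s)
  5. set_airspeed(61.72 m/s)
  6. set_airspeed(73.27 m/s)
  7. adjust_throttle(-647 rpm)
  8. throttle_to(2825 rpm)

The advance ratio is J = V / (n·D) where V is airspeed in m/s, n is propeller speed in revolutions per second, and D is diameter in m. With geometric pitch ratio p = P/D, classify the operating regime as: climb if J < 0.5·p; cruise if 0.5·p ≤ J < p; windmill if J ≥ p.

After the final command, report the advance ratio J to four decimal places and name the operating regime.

J = 1.0837, regime = windmill

set_propeller: D = 1.436 m, P = 0.967 m (p = P/D = 0.673398); state ← (V=0, rpm=0)
throttle_to(7849): rpm ← 7849
adjust_throttle(+616): rpm ← 7849 +616 = 8465
set_airspeed(28.75): V ← 28.75 m/s
set_airspeed(61.72): V ← 61.72 m/s
set_airspeed(73.27): V ← 73.27 m/s
adjust_throttle(-647): rpm ← 8465 -647 = 7818
throttle_to(2825): rpm ← 2825
final state: V = 73.27 m/s, rpm = 2825 → n = rpm/60 = 47.083333 rev/s
J = V / (n·D) = 73.27 / (47.083333 × 1.436) = 1.083689
regime bands: climb J<0.3367 | cruise [0.3367, 0.6734) | windmill J≥0.6734
J = 1.0837 → windmill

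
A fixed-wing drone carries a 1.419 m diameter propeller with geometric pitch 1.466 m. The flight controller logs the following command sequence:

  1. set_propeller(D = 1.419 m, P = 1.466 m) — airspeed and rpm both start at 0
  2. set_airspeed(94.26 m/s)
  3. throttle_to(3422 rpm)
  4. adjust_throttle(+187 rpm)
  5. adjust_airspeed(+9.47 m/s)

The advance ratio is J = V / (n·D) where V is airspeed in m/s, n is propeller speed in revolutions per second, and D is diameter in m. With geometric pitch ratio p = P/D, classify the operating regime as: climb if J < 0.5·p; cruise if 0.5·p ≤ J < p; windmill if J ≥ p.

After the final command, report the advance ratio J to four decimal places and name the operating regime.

J = 1.2153, regime = windmill

set_propeller: D = 1.419 m, P = 1.466 m (p = P/D = 1.033122); state ← (V=0, rpm=0)
set_airspeed(94.26): V ← 94.26 m/s
throttle_to(3422): rpm ← 3422
adjust_throttle(+187): rpm ← 3422 +187 = 3609
adjust_airspeed(+9.47): V ← 94.26 +9.47 = 103.73 m/s
final state: V = 103.73 m/s, rpm = 3609 → n = rpm/60 = 60.150000 rev/s
J = V / (n·D) = 103.73 / (60.150000 × 1.419) = 1.215308
regime bands: climb J<0.5166 | cruise [0.5166, 1.0331) | windmill J≥1.0331
J = 1.2153 → windmill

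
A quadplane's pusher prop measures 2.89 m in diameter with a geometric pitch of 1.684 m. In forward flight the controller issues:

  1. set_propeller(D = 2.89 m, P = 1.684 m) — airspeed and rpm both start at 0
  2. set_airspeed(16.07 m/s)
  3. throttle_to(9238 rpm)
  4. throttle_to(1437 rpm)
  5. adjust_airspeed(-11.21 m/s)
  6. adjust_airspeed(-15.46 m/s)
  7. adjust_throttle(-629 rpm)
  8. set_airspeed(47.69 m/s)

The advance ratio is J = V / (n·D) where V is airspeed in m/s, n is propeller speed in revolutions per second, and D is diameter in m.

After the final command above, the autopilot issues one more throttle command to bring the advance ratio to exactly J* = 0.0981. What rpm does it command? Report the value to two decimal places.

set_propeller: D = 2.89 m, P = 1.684 m (p = P/D = 0.582699); state ← (V=0, rpm=0)
set_airspeed(16.07): V ← 16.07 m/s
throttle_to(9238): rpm ← 9238
throttle_to(1437): rpm ← 1437
adjust_airspeed(-11.21): V ← 16.07 -11.21 = 4.86 m/s
adjust_airspeed(-15.46): V ← 4.86 -15.46 = -10.6 m/s
adjust_throttle(-629): rpm ← 1437 -629 = 808
set_airspeed(47.69): V ← 47.69 m/s
final state: V = 47.69 m/s, rpm = 808 → n = rpm/60 = 13.466667 rev/s
target J* = 0.0981; solve J* = V/(n·D) for n: n = V/(J*·D) = 47.69/(0.0981 × 2.89) = 168.213355 rev/s
rpm = 60·n = 10092.801287

rpm = 10092.80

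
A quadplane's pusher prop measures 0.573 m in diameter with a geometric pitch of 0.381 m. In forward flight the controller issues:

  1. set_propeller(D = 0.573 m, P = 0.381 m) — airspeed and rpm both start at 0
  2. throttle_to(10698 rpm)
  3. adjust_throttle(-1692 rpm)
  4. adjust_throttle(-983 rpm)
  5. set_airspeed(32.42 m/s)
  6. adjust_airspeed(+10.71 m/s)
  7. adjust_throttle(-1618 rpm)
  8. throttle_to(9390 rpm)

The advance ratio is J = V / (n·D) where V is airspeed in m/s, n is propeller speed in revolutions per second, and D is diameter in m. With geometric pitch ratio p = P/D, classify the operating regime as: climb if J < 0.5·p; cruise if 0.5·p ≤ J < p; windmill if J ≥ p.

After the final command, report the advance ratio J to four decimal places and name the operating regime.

set_propeller: D = 0.573 m, P = 0.381 m (p = P/D = 0.664921); state ← (V=0, rpm=0)
throttle_to(10698): rpm ← 10698
adjust_throttle(-1692): rpm ← 10698 -1692 = 9006
adjust_throttle(-983): rpm ← 9006 -983 = 8023
set_airspeed(32.42): V ← 32.42 m/s
adjust_airspeed(+10.71): V ← 32.42 +10.71 = 43.13 m/s
adjust_throttle(-1618): rpm ← 8023 -1618 = 6405
throttle_to(9390): rpm ← 9390
final state: V = 43.13 m/s, rpm = 9390 → n = rpm/60 = 156.500000 rev/s
J = V / (n·D) = 43.13 / (156.500000 × 0.573) = 0.480962
regime bands: climb J<0.3325 | cruise [0.3325, 0.6649) | windmill J≥0.6649
J = 0.4810 → cruise

J = 0.4810, regime = cruise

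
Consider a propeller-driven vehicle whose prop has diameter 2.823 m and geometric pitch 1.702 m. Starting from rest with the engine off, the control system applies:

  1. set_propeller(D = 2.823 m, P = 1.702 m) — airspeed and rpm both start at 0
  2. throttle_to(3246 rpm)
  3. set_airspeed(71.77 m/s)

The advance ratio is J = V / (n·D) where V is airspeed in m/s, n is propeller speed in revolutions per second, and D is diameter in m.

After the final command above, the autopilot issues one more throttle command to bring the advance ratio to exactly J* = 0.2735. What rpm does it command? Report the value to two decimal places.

set_propeller: D = 2.823 m, P = 1.702 m (p = P/D = 0.602905); state ← (V=0, rpm=0)
throttle_to(3246): rpm ← 3246
set_airspeed(71.77): V ← 71.77 m/s
final state: V = 71.77 m/s, rpm = 3246 → n = rpm/60 = 54.100000 rev/s
target J* = 0.2735; solve J* = V/(n·D) for n: n = V/(J*·D) = 71.77/(0.2735 × 2.823) = 92.955424 rev/s
rpm = 60·n = 5577.325456

rpm = 5577.33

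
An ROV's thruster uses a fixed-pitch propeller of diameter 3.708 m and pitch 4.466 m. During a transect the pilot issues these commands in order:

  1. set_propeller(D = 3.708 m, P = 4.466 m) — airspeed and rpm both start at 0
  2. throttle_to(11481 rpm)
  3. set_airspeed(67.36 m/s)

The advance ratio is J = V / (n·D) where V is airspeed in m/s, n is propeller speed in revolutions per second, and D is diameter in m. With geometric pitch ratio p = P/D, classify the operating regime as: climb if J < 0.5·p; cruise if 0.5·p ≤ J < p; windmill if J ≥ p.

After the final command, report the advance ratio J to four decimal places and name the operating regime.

set_propeller: D = 3.708 m, P = 4.466 m (p = P/D = 1.204423); state ← (V=0, rpm=0)
throttle_to(11481): rpm ← 11481
set_airspeed(67.36): V ← 67.36 m/s
final state: V = 67.36 m/s, rpm = 11481 → n = rpm/60 = 191.350000 rev/s
J = V / (n·D) = 67.36 / (191.350000 × 3.708) = 0.094937
regime bands: climb J<0.6022 | cruise [0.6022, 1.2044) | windmill J≥1.2044
J = 0.0949 → climb

J = 0.0949, regime = climb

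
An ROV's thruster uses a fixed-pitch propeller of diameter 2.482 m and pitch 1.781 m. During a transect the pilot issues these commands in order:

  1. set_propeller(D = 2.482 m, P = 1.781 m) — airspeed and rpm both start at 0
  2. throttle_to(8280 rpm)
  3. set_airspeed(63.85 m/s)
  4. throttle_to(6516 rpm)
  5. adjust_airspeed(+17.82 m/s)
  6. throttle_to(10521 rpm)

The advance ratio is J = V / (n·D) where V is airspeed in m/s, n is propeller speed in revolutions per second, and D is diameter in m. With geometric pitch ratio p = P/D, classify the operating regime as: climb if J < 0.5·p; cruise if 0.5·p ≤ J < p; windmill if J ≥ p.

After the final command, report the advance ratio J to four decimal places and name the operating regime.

set_propeller: D = 2.482 m, P = 1.781 m (p = P/D = 0.717566); state ← (V=0, rpm=0)
throttle_to(8280): rpm ← 8280
set_airspeed(63.85): V ← 63.85 m/s
throttle_to(6516): rpm ← 6516
adjust_airspeed(+17.82): V ← 63.85 +17.82 = 81.67 m/s
throttle_to(10521): rpm ← 10521
final state: V = 81.67 m/s, rpm = 10521 → n = rpm/60 = 175.350000 rev/s
J = V / (n·D) = 81.67 / (175.350000 × 2.482) = 0.187653
regime bands: climb J<0.3588 | cruise [0.3588, 0.7176) | windmill J≥0.7176
J = 0.1877 → climb

J = 0.1877, regime = climb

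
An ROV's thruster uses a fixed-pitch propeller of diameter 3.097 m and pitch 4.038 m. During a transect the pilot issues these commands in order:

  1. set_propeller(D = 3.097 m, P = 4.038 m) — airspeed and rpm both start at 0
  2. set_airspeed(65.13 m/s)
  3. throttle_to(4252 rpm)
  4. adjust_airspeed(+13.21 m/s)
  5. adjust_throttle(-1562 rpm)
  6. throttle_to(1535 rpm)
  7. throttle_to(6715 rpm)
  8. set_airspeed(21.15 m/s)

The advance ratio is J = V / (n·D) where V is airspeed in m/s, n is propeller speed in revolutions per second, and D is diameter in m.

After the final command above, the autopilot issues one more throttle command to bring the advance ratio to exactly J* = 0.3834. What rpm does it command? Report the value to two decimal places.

set_propeller: D = 3.097 m, P = 4.038 m (p = P/D = 1.303842); state ← (V=0, rpm=0)
set_airspeed(65.13): V ← 65.13 m/s
throttle_to(4252): rpm ← 4252
adjust_airspeed(+13.21): V ← 65.13 +13.21 = 78.34 m/s
adjust_throttle(-1562): rpm ← 4252 -1562 = 2690
throttle_to(1535): rpm ← 1535
throttle_to(6715): rpm ← 6715
set_airspeed(21.15): V ← 21.15 m/s
final state: V = 21.15 m/s, rpm = 6715 → n = rpm/60 = 111.916667 rev/s
target J* = 0.3834; solve J* = V/(n·D) for n: n = V/(J*·D) = 21.15/(0.3834 × 3.097) = 17.812179 rev/s
rpm = 60·n = 1068.730757

rpm = 1068.73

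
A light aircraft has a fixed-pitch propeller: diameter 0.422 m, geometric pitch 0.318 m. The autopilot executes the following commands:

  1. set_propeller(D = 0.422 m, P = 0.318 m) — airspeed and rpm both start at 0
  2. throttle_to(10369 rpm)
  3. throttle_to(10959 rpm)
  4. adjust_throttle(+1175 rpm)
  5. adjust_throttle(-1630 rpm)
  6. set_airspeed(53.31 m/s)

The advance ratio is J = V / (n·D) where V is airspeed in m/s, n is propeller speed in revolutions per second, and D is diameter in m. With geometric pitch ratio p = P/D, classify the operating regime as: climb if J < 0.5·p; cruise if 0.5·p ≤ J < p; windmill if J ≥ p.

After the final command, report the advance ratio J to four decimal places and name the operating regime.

set_propeller: D = 0.422 m, P = 0.318 m (p = P/D = 0.753555); state ← (V=0, rpm=0)
throttle_to(10369): rpm ← 10369
throttle_to(10959): rpm ← 10959
adjust_throttle(+1175): rpm ← 10959 +1175 = 12134
adjust_throttle(-1630): rpm ← 12134 -1630 = 10504
set_airspeed(53.31): V ← 53.31 m/s
final state: V = 53.31 m/s, rpm = 10504 → n = rpm/60 = 175.066667 rev/s
J = V / (n·D) = 53.31 / (175.066667 × 0.422) = 0.721594
regime bands: climb J<0.3768 | cruise [0.3768, 0.7536) | windmill J≥0.7536
J = 0.7216 → cruise

J = 0.7216, regime = cruise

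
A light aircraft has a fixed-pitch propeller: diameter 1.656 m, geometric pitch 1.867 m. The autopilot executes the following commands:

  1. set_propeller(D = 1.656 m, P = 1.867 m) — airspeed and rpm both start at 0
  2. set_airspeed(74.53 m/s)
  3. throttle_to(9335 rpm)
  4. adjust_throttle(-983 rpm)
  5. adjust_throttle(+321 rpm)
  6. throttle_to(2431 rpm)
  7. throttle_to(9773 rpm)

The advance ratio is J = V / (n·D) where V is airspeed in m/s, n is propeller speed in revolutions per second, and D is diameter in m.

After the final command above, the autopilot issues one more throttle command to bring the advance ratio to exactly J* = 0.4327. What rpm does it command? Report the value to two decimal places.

rpm = 6240.73

set_propeller: D = 1.656 m, P = 1.867 m (p = P/D = 1.127415); state ← (V=0, rpm=0)
set_airspeed(74.53): V ← 74.53 m/s
throttle_to(9335): rpm ← 9335
adjust_throttle(-983): rpm ← 9335 -983 = 8352
adjust_throttle(+321): rpm ← 8352 +321 = 8673
throttle_to(2431): rpm ← 2431
throttle_to(9773): rpm ← 9773
final state: V = 74.53 m/s, rpm = 9773 → n = rpm/60 = 162.883333 rev/s
target J* = 0.4327; solve J* = V/(n·D) for n: n = V/(J*·D) = 74.53/(0.4327 × 1.656) = 104.012107 rev/s
rpm = 60·n = 6240.726413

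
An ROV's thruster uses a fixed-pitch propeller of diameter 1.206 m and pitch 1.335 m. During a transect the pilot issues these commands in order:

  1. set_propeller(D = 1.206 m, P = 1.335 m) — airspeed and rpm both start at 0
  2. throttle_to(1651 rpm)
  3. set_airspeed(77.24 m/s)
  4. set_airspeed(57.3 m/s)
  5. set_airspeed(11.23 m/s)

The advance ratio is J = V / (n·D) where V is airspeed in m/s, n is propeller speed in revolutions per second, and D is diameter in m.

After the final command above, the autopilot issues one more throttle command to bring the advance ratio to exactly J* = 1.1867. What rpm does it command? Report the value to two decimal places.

rpm = 470.81

set_propeller: D = 1.206 m, P = 1.335 m (p = P/D = 1.106965); state ← (V=0, rpm=0)
throttle_to(1651): rpm ← 1651
set_airspeed(77.24): V ← 77.24 m/s
set_airspeed(57.3): V ← 57.3 m/s
set_airspeed(11.23): V ← 11.23 m/s
final state: V = 11.23 m/s, rpm = 1651 → n = rpm/60 = 27.516667 rev/s
target J* = 1.1867; solve J* = V/(n·D) for n: n = V/(J*·D) = 11.23/(1.1867 × 1.206) = 7.846781 rev/s
rpm = 60·n = 470.806832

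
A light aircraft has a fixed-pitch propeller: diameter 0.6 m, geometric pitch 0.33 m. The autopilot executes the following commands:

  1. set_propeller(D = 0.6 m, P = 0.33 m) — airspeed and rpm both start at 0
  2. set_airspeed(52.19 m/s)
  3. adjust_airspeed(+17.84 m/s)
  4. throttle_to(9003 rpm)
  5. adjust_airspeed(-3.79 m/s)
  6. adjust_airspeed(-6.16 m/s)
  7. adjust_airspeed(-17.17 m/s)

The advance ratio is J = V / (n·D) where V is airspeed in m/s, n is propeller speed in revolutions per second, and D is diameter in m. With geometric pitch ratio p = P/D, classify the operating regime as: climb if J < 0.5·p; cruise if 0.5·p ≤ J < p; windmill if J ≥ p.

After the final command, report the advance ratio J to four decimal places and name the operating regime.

J = 0.4766, regime = cruise

set_propeller: D = 0.6 m, P = 0.33 m (p = P/D = 0.550000); state ← (V=0, rpm=0)
set_airspeed(52.19): V ← 52.19 m/s
adjust_airspeed(+17.84): V ← 52.19 +17.84 = 70.03 m/s
throttle_to(9003): rpm ← 9003
adjust_airspeed(-3.79): V ← 70.03 -3.79 = 66.24 m/s
adjust_airspeed(-6.16): V ← 66.24 -6.16 = 60.08 m/s
adjust_airspeed(-17.17): V ← 60.08 -17.17 = 42.91 m/s
final state: V = 42.91 m/s, rpm = 9003 → n = rpm/60 = 150.050000 rev/s
J = V / (n·D) = 42.91 / (150.050000 × 0.6) = 0.476619
regime bands: climb J<0.2750 | cruise [0.2750, 0.5500) | windmill J≥0.5500
J = 0.4766 → cruise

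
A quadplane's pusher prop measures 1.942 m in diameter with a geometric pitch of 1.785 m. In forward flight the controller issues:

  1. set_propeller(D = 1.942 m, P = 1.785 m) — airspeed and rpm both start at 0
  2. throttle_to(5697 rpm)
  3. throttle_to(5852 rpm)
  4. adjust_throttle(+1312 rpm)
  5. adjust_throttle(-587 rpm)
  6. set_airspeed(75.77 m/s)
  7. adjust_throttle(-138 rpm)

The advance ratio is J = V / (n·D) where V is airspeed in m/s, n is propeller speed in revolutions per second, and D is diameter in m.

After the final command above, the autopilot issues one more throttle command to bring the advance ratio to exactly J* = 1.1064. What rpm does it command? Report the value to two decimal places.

rpm = 2115.86

set_propeller: D = 1.942 m, P = 1.785 m (p = P/D = 0.919156); state ← (V=0, rpm=0)
throttle_to(5697): rpm ← 5697
throttle_to(5852): rpm ← 5852
adjust_throttle(+1312): rpm ← 5852 +1312 = 7164
adjust_throttle(-587): rpm ← 7164 -587 = 6577
set_airspeed(75.77): V ← 75.77 m/s
adjust_throttle(-138): rpm ← 6577 -138 = 6439
final state: V = 75.77 m/s, rpm = 6439 → n = rpm/60 = 107.316667 rev/s
target J* = 1.1064; solve J* = V/(n·D) for n: n = V/(J*·D) = 75.77/(1.1064 × 1.942) = 35.264351 rev/s
rpm = 60·n = 2115.861055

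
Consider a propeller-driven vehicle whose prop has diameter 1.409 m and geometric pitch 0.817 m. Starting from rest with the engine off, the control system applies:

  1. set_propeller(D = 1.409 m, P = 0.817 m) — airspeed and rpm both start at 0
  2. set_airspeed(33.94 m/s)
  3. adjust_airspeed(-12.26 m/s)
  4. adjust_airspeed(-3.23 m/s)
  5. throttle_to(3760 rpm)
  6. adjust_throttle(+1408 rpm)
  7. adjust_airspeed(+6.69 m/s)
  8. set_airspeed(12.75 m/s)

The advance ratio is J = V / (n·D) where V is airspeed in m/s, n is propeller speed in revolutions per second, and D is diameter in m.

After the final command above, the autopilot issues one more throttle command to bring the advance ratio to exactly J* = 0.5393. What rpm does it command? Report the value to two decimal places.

set_propeller: D = 1.409 m, P = 0.817 m (p = P/D = 0.579844); state ← (V=0, rpm=0)
set_airspeed(33.94): V ← 33.94 m/s
adjust_airspeed(-12.26): V ← 33.94 -12.26 = 21.68 m/s
adjust_airspeed(-3.23): V ← 21.68 -3.23 = 18.45 m/s
throttle_to(3760): rpm ← 3760
adjust_throttle(+1408): rpm ← 3760 +1408 = 5168
adjust_airspeed(+6.69): V ← 18.45 +6.69 = 25.14 m/s
set_airspeed(12.75): V ← 12.75 m/s
final state: V = 12.75 m/s, rpm = 5168 → n = rpm/60 = 86.133333 rev/s
target J* = 0.5393; solve J* = V/(n·D) for n: n = V/(J*·D) = 12.75/(0.5393 × 1.409) = 16.779104 rev/s
rpm = 60·n = 1006.746253

rpm = 1006.75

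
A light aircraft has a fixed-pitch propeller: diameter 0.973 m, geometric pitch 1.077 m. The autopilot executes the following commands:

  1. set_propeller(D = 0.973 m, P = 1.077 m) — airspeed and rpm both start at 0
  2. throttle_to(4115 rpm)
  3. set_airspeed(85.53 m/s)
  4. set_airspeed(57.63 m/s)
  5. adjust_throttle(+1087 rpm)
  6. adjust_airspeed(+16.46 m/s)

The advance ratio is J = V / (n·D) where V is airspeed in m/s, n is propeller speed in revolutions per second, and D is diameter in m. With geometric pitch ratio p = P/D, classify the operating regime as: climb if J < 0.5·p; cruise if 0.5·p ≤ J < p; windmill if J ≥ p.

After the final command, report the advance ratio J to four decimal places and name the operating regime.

set_propeller: D = 0.973 m, P = 1.077 m (p = P/D = 1.106886); state ← (V=0, rpm=0)
throttle_to(4115): rpm ← 4115
set_airspeed(85.53): V ← 85.53 m/s
set_airspeed(57.63): V ← 57.63 m/s
adjust_throttle(+1087): rpm ← 4115 +1087 = 5202
adjust_airspeed(+16.46): V ← 57.63 +16.46 = 74.09 m/s
final state: V = 74.09 m/s, rpm = 5202 → n = rpm/60 = 86.700000 rev/s
J = V / (n·D) = 74.09 / (86.700000 × 0.973) = 0.878269
regime bands: climb J<0.5534 | cruise [0.5534, 1.1069) | windmill J≥1.1069
J = 0.8783 → cruise

J = 0.8783, regime = cruise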